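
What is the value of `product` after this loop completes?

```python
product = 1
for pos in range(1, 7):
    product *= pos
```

6! = 720
`product` takes the values: 1 → 2 → 6 → 24 → 120 → 720

Answer: 720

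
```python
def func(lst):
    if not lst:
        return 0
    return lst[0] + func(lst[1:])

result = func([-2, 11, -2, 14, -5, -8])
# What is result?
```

(-2) + 11 + (-2) + 14 + (-5) + (-8) + 0 = 8

Answer: 8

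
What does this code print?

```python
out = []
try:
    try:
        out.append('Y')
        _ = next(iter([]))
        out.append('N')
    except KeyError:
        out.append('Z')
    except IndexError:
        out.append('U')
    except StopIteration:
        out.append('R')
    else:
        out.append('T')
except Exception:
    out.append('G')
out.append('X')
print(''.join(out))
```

Execution trace: 'Y' (inner try body) → 'R' (inner except StopIteration) → 'X' (after the try/except). Output: YRX

Answer: YRX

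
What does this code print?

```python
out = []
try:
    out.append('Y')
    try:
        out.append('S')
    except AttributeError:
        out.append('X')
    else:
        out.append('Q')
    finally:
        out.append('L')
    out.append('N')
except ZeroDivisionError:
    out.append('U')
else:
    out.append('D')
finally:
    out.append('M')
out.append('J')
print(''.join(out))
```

Execution trace: 'Y' (try body) → 'S' (inner try body, no exception) → 'Q' (inner else) → 'L' (inner finally) → 'N' (try body, no exception) → 'D' (else) → 'M' (finally) → 'J' (after the try/except). Output: YSQLNDMJ

Answer: YSQLNDMJ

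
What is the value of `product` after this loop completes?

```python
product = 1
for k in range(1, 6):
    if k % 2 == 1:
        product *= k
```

Product of odd numbers 1 to 5
`product` takes the values: 1 → 3 → 15

Answer: 15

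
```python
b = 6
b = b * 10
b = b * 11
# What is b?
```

Trace:
`b = 6` → b = 6
`b = b * 10` → b = 60
`b = b * 11` → b = 660
So b = 660

Answer: 660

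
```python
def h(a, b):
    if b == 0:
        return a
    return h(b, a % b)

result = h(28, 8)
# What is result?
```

h(28, 8) -> h(8, 4) -> h(4, 0) -> 4

Answer: 4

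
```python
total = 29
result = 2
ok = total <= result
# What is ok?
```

Trace:
`total = 29` → total = 29
`result = 2` → result = 2
`ok = total <= result` → ok = False
So ok = False

Answer: False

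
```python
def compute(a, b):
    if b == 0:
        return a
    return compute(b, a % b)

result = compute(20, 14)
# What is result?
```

compute(20, 14) -> compute(14, 6) -> compute(6, 2) -> compute(2, 0) -> 2

Answer: 2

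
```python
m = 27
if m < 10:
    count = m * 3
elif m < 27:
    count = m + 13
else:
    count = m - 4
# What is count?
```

Trace:
`m = 27` → m = 27
`if m < 10: ...` → m < 10 is False, m < 27 is False, take else branch → count = 23
So count = 23

Answer: 23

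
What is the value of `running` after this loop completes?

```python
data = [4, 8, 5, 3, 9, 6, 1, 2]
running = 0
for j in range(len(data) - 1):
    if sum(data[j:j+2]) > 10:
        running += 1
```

Count windows with sum > 10
`running` takes the values: 0 → 1 → 2 → 3 → 4

Answer: 4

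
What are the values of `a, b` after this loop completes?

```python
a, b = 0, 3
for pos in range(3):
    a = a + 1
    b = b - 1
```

a goes 0→3, b goes 3→0
`a, b` takes the values: (0, 3) → (1, 3) → (1, 2) → (2, 2) → (2, 1) → (3, 1) → (3, 0)

Answer: 3, 0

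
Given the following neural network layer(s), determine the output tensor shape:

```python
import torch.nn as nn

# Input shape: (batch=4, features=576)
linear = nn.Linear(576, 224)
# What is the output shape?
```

Input: (4, 576) -> Output: (4, 224)

Answer: (4, 224)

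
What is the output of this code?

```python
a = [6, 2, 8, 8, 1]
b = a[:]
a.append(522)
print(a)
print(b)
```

Key concept: slice [:] creates copy.
Step by step:
`a = [6, 2, 8, 8, 1]` → a = [6, 2, 8, 8, 1]
`b = a[:]` → b = [6, 2, 8, 8, 1]
`a.append(522)` → a = [6, 2, 8, 8, 1, 522]
`print(a)` → prints [6, 2, 8, 8, 1, 522]
`print(b)` → prints [6, 2, 8, 8, 1]

Answer:
[6, 2, 8, 8, 1, 522]
[6, 2, 8, 8, 1]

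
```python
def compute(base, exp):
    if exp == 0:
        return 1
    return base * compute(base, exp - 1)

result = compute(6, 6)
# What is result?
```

compute(6, 6) = 6 * 6 * 6 * 6 * 6 * 6 = 46656

Answer: 46656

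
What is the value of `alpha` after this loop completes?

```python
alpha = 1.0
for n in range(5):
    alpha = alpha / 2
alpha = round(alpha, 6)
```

Halving LR 5 times: 1 / 2^5
`alpha` takes the values: 1.0 → 0.5 → 0.25 → 0.125 → 0.0625 → 0.03125

Answer: 0.03125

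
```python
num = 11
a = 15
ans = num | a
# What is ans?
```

Trace:
`num = 11` → num = 11
`a = 15` → a = 15
`ans = num | a` → ans = 15
So ans = 15

Answer: 15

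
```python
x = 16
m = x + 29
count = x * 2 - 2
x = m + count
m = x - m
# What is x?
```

Trace:
`x = 16` → x = 16
`m = x + 29` → m = 45
`count = x * 2 - 2` → count = 30
`x = m + count` → x = 75
`m = x - m` → m = 30
So x = 75

Answer: 75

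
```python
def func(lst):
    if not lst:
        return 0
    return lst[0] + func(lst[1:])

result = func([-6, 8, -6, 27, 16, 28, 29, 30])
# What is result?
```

(-6) + 8 + (-6) + 27 + 16 + 28 + 29 + 30 + 0 = 126

Answer: 126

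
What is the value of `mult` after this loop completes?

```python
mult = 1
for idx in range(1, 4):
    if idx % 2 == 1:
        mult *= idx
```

Product of odd numbers 1 to 3
`mult` takes the values: 1 → 3

Answer: 3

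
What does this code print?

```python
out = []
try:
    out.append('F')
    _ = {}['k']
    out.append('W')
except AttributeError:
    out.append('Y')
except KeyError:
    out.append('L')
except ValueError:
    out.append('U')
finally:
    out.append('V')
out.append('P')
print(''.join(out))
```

Execution trace: 'F' (try body) → 'L' (except KeyError) → 'V' (finally) → 'P' (after the try/except). Output: FLVP

Answer: FLVP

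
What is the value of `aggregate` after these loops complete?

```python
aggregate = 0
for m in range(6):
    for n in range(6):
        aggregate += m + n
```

Sum of all m+n for m,n in 6x6
`aggregate` takes the values: 0 → 1 → 3 → 6 → 10 → 15 → 16 → 18 → 21 → 25 → 30 → 36 → 38 → 41 → 45 → 50 → 56 → 63 → 66 → 70 → 75 → 81 → 88 → 96 → 100 → 105 → 111 → 118 → 126 → 135 → 140 → 146 → 153 → 161 → 170 → 180

Answer: 180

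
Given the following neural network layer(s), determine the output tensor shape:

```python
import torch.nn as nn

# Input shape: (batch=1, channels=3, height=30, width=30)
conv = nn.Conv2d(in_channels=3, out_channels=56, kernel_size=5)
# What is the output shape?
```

Input: (1, 3, 30, 30) -> Output: (1, 56, 26, 26)

Answer: (1, 56, 26, 26)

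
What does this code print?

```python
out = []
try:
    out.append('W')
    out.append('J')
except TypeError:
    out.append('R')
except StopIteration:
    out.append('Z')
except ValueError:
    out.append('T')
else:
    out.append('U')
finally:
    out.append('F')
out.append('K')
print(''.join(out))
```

Execution trace: 'W' (try body) → 'J' (try body, no exception) → 'U' (else) → 'F' (finally) → 'K' (after the try/except). Output: WJUFK

Answer: WJUFK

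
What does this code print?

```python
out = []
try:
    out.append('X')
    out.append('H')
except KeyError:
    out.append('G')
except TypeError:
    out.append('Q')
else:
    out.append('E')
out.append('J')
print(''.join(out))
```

Execution trace: 'X' (try body) → 'H' (try body, no exception) → 'E' (else) → 'J' (after the try/except). Output: XHEJ

Answer: XHEJ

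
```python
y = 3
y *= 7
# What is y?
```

Trace:
`y = 3` → y = 3
`y *= 7` → y = 21
So y = 21

Answer: 21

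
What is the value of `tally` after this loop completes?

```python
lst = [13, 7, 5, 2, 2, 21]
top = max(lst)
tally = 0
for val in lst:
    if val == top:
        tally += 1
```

Count of max value 21 in [13, 7, 5, 2, 2, 21]
`tally` takes the values: 0 → 1

Answer: 1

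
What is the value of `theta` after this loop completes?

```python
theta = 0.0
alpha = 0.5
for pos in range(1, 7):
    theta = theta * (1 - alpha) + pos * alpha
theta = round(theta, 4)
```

Moving average with lr=0.5
`theta` takes the values: 0.0 → 0.5 → 1.25 → 2.125 → 3.0625 → 4.03125 → 5.015625 → 5.0156

Answer: 5.0156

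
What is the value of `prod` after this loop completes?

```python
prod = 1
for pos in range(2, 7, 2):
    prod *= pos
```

Product of even numbers 2 to 6
`prod` takes the values: 1 → 2 → 8 → 48

Answer: 48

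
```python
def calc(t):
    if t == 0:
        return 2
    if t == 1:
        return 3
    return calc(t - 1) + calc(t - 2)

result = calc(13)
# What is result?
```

Build up from base cases: calc(0)=2, calc(1)=3, calc(2)=5, calc(3)=8, calc(4)=13, calc(5)=21, calc(6)=34, ..., calc(13)=987

Answer: 987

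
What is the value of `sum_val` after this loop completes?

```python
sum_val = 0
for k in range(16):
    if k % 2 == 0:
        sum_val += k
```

Sum of even numbers 0 to 15
`sum_val` takes the values: 0 → 2 → 6 → 12 → 20 → 30 → 42 → 56

Answer: 56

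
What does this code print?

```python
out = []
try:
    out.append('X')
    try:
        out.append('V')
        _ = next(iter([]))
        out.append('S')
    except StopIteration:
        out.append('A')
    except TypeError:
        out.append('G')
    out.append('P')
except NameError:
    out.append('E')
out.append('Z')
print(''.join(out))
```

Execution trace: 'X' (try body) → 'V' (inner try body) → 'A' (inner except StopIteration) → 'P' (try body, no exception) → 'Z' (after the try/except). Output: XVAPZ

Answer: XVAPZ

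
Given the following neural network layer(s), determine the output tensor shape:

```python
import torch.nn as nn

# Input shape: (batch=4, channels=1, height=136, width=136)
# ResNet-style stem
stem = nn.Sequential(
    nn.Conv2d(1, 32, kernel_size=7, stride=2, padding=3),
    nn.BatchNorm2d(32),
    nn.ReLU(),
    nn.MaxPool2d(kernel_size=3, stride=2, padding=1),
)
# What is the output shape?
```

Input: (4, 1, 136, 136) -> after Conv2d 7x7 stride=2: (4, 32, 68, 68) -> Output: (4, 32, 34, 34)

Answer: (4, 32, 34, 34)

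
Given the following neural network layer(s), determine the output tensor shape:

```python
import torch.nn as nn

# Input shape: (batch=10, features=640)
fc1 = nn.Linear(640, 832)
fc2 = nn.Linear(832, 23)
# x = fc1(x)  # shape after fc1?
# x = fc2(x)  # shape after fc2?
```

Input: (10, 640) -> after fc1: (10, 832) -> Output: (10, 23)

Answer: (10, 23)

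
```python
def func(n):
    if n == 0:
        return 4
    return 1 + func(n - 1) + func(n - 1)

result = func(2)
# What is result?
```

func(n) = 1 + 2·func(n-1), func(0)=4. Closed form: (4+1)·2^2 - 1 = 19.

Answer: 19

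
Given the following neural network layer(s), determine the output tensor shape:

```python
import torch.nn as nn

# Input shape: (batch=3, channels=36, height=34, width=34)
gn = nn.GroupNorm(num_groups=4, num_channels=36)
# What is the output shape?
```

Input: (3, 36, 34, 34) -> Output: (3, 36, 34, 34)

Answer: (3, 36, 34, 34)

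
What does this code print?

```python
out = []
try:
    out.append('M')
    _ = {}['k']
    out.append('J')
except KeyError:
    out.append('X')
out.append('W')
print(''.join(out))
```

Execution trace: 'M' (try body) → 'X' (except KeyError) → 'W' (after the try/except). Output: MXW

Answer: MXW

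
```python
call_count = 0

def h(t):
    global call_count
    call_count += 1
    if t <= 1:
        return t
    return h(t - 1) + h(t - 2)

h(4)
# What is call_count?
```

Calls(t) = 1 + Calls(t-1) + Calls(t-2); Calls(0)=Calls(1)=1. For t=4 this gives 9.

Answer: 9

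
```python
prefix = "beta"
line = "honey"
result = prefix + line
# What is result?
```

Trace:
`prefix = "beta"` → prefix = 'beta'
`line = "honey"` → line = 'honey'
`result = prefix + line` → result = 'betahoney'
So result = 'betahoney'

Answer: 'betahoney'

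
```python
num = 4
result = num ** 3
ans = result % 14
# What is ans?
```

Trace:
`num = 4` → num = 4
`result = num ** 3` → result = 64
`ans = result % 14` → ans = 8
So ans = 8

Answer: 8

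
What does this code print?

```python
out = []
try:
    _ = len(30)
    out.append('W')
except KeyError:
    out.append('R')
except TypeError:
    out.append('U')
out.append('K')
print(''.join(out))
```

Execution trace: 'U' (except TypeError) → 'K' (after the try/except). Output: UK

Answer: UK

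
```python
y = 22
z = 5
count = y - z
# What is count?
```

Trace:
`y = 22` → y = 22
`z = 5` → z = 5
`count = y - z` → count = 17
So count = 17

Answer: 17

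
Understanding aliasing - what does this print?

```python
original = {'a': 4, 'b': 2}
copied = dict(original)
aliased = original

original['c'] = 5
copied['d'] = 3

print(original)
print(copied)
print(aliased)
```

Key concept: dict() creates copy, assignment creates alias.
Step by step:
`original = {'a': 4, 'b': 2}` → original = {'a': 4, 'b': 2}
`copied = dict(original)` → copied = {'a': 4, 'b': 2}
`aliased = original` → aliased = {'a': 4, 'b': 2} (same object as original)
`original['c'] = 5` → original = {'a': 4, 'b': 2, 'c': 5} (same object as aliased); aliased = {'a': 4, 'b': 2, 'c': 5} (same object as original)
`copied['d'] = 3` → copied = {'a': 4, 'b': 2, 'd': 3}
`print(original)` → prints {'a': 4, 'b': 2, 'c': 5}
`print(copied)` → prints {'a': 4, 'b': 2, 'd': 3}
`print(aliased)` → prints {'a': 4, 'b': 2, 'c': 5}

Answer:
{'a': 4, 'b': 2, 'c': 5}
{'a': 4, 'b': 2, 'd': 3}
{'a': 4, 'b': 2, 'c': 5}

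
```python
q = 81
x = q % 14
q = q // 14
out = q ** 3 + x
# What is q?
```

Trace:
`q = 81` → q = 81
`x = q % 14` → x = 11
`q = q // 14` → q = 5
`out = q ** 3 + x` → out = 136
So q = 5

Answer: 5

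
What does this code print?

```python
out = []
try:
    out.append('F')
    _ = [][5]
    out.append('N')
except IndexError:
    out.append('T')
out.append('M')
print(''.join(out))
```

Execution trace: 'F' (try body) → 'T' (except IndexError) → 'M' (after the try/except). Output: FTM

Answer: FTM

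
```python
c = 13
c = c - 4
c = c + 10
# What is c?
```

Trace:
`c = 13` → c = 13
`c = c - 4` → c = 9
`c = c + 10` → c = 19
So c = 19

Answer: 19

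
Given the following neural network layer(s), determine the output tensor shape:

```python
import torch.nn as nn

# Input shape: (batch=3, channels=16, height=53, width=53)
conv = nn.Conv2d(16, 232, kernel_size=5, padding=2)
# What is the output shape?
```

Input: (3, 16, 53, 53) -> Output: (3, 232, 53, 53)

Answer: (3, 232, 53, 53)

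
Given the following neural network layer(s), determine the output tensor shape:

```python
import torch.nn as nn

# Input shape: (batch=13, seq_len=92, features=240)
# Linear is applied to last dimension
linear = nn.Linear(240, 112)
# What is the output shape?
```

Input: (13, 92, 240) -> Output: (13, 92, 112)

Answer: (13, 92, 112)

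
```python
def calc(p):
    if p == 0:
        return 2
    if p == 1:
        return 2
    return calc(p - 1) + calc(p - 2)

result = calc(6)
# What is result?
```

Build up from base cases: calc(0)=2, calc(1)=2, calc(2)=4, calc(3)=6, calc(4)=10, calc(5)=16, calc(6)=26

Answer: 26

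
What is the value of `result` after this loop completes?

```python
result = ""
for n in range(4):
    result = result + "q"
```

Repeat 'q' 4 times
`result` takes the values: "" → "q" → "qq" → "qqq" → "qqqq"

Answer: "qqqq"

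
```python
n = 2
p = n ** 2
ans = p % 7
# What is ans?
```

Trace:
`n = 2` → n = 2
`p = n ** 2` → p = 4
`ans = p % 7` → ans = 4
So ans = 4

Answer: 4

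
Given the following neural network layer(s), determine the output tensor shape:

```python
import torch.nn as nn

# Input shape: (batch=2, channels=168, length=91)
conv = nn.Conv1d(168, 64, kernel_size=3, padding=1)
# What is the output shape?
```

Input: (2, 168, 91) -> Output: (2, 64, 91)

Answer: (2, 64, 91)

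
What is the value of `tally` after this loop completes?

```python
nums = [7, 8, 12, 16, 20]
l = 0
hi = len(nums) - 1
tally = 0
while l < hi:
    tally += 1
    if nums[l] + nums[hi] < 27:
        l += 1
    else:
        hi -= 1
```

Steps to find pair summing to 27
`tally` takes the values: 0 → 1 → 2 → 3 → 4

Answer: 4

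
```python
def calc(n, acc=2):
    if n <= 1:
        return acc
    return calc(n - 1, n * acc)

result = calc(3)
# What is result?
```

Accumulator trace (n, acc): (3, 2) -> (2, 6) -> (1, 12) -> return 12

Answer: 12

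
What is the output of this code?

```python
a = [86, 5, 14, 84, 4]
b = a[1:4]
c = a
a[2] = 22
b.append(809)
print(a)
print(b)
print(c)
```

Key concept: slice vs alias.
Step by step:
`a = [86, 5, 14, 84, 4]` → a = [86, 5, 14, 84, 4]
`b = a[1:4]` → b = [5, 14, 84]
`c = a` → c = [86, 5, 14, 84, 4] (same object as a)
`a[2] = 22` → a = [86, 5, 22, 84, 4] (same object as c); c = [86, 5, 22, 84, 4] (same object as a)
`b.append(809)` → b = [5, 14, 84, 809]
`print(a)` → prints [86, 5, 22, 84, 4]
`print(b)` → prints [5, 14, 84, 809]
`print(c)` → prints [86, 5, 22, 84, 4]

Answer:
[86, 5, 22, 84, 4]
[5, 14, 84, 809]
[86, 5, 22, 84, 4]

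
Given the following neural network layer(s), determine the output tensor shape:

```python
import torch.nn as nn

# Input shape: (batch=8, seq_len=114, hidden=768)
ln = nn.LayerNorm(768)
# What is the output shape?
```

Input: (8, 114, 768) -> Output: (8, 114, 768)

Answer: (8, 114, 768)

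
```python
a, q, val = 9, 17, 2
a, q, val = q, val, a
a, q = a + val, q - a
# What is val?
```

Trace:
`a, q, val = 9, 17, 2` → a = 9; q = 17; val = 2
`a, q, val = q, val, a` → a = 17; q = 2; val = 9
`a, q = a + val, q - a` → a = 26; q = -15
So val = 9

Answer: 9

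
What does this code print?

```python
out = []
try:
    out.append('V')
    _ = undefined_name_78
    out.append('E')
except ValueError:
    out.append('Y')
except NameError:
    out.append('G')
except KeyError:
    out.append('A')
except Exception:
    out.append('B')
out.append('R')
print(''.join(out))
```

Execution trace: 'V' (try body) → 'G' (except NameError) → 'R' (after the try/except). Output: VGR

Answer: VGR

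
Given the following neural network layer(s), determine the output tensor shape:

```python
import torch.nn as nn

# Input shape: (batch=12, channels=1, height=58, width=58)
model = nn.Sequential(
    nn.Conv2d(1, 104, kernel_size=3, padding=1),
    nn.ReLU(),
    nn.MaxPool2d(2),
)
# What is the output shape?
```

Input: (12, 1, 58, 58) -> after Conv2d: (12, 104, 58, 58) -> after ReLU: (12, 104, 58, 58) -> Output: (12, 104, 29, 29)

Answer: (12, 104, 29, 29)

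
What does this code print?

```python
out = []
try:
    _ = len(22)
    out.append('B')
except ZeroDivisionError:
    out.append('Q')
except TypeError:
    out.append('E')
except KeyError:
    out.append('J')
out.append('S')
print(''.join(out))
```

Execution trace: 'E' (except TypeError) → 'S' (after the try/except). Output: ES

Answer: ES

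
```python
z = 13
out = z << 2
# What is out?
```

Trace:
`z = 13` → z = 13
`out = z << 2` → out = 52
So out = 52

Answer: 52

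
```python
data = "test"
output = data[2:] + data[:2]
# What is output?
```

Trace:
`data = "test"` → data = 'test'
`output = data[2:] + data[:2]` → output = 'stte'
So output = 'stte'

Answer: 'stte'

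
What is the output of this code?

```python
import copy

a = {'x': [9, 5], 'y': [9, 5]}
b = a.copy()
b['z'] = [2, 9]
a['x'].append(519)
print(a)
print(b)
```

Key concept: shallow copy of dict with mutable values.
Step by step:
`a = {'x': [9, 5], 'y': [9, 5]}` → a = {'x': [9, 5], 'y': [9, 5]}
`b = a.copy()` → b = {'x': [9, 5], 'y': [9, 5]}
`b['z'] = [2, 9]` → b = {'x': [9, 5], 'y': [9, 5], 'z': [2, 9]}
`a['x'].append(519)` → a = {'x': [9, 5, 519], 'y': [9, 5]}; b = {'x': [9, 5, 519], 'y': [9, 5], 'z': [2, 9]}
`print(a)` → prints {'x': [9, 5, 519], 'y': [9, 5]}
`print(b)` → prints {'x': [9, 5, 519], 'y': [9, 5], 'z': [2, 9]}

Answer:
{'x': [9, 5, 519], 'y': [9, 5]}
{'x': [9, 5, 519], 'y': [9, 5], 'z': [2, 9]}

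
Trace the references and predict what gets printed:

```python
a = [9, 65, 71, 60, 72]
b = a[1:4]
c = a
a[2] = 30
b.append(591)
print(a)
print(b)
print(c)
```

Key concept: slice vs alias.
Step by step:
`a = [9, 65, 71, 60, 72]` → a = [9, 65, 71, 60, 72]
`b = a[1:4]` → b = [65, 71, 60]
`c = a` → c = [9, 65, 71, 60, 72] (same object as a)
`a[2] = 30` → a = [9, 65, 30, 60, 72] (same object as c); c = [9, 65, 30, 60, 72] (same object as a)
`b.append(591)` → b = [65, 71, 60, 591]
`print(a)` → prints [9, 65, 30, 60, 72]
`print(b)` → prints [65, 71, 60, 591]
`print(c)` → prints [9, 65, 30, 60, 72]

Answer:
[9, 65, 30, 60, 72]
[65, 71, 60, 591]
[9, 65, 30, 60, 72]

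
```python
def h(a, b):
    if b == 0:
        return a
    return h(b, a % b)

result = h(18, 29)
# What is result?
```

h(18, 29) -> h(29, 18) -> h(18, 11) -> h(11, 7) -> h(7, 4) -> h(4, 3) -> h(3, 1) -> h(1, 0) -> 1

Answer: 1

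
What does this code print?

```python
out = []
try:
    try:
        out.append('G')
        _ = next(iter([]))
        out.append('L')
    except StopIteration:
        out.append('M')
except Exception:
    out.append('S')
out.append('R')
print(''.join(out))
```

Execution trace: 'G' (inner try body) → 'M' (inner except StopIteration) → 'R' (after the try/except). Output: GMR

Answer: GMR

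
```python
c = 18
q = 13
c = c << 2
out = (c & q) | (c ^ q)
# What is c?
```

Trace:
`c = 18` → c = 18
`q = 13` → q = 13
`c = c << 2` → c = 72
`out = (c & q) | (c ^ q)` → out = 77
So c = 72

Answer: 72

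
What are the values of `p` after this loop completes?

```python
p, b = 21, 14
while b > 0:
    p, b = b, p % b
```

GCD of 21 and 14
`p` takes the values: 21 → 14 → 7

Answer: 7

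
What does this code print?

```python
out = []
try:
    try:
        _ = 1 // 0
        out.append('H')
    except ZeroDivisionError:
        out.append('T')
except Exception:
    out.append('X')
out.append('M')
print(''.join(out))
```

Execution trace: 'T' (inner except ZeroDivisionError) → 'M' (after the try/except). Output: TM

Answer: TM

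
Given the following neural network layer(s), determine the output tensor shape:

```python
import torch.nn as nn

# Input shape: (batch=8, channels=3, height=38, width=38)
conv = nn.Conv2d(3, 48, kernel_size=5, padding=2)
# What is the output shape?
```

Input: (8, 3, 38, 38) -> Output: (8, 48, 38, 38)

Answer: (8, 48, 38, 38)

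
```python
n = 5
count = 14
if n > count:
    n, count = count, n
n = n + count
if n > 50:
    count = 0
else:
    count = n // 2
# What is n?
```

Trace:
`n = 5` → n = 5
`count = 14` → count = 14
`if n > count: ...` → n > count is False → no variable changes
`n = n + count` → n = 19
`if n > 50: ...` → n > 50 is False, take else branch → count = 9
So n = 19

Answer: 19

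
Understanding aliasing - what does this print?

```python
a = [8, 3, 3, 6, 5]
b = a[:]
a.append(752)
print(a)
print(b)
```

Key concept: slice [:] creates copy.
Step by step:
`a = [8, 3, 3, 6, 5]` → a = [8, 3, 3, 6, 5]
`b = a[:]` → b = [8, 3, 3, 6, 5]
`a.append(752)` → a = [8, 3, 3, 6, 5, 752]
`print(a)` → prints [8, 3, 3, 6, 5, 752]
`print(b)` → prints [8, 3, 3, 6, 5]

Answer:
[8, 3, 3, 6, 5, 752]
[8, 3, 3, 6, 5]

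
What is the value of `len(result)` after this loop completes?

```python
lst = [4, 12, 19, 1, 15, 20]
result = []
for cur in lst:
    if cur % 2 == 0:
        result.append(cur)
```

Count even numbers in [4, 12, 19, 1, 15, 20]
`result` takes the values: [] → [4] → [4, 12] → [4, 12, 20]
So `len(result)` = 3

Answer: 3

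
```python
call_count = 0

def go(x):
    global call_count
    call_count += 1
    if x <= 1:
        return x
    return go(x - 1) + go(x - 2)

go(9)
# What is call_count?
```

Calls(x) = 1 + Calls(x-1) + Calls(x-2); Calls(0)=Calls(1)=1. For x=9 this gives 109.

Answer: 109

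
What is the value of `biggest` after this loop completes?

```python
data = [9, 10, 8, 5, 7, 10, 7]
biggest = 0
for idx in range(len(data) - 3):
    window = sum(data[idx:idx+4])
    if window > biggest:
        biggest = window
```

Max sum of 4-element window in [9, 10, 8, 5, 7, 10, 7]
`biggest` takes the values: 0 → 32

Answer: 32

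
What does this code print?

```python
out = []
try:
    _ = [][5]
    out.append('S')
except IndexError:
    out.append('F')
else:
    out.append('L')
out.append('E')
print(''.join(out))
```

Execution trace: 'F' (except IndexError) → 'E' (after the try/except). Output: FE

Answer: FE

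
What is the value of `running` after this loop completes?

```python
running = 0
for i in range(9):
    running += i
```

Sum of 0 to 8 = 36
`running` takes the values: 0 → 1 → 3 → 6 → 10 → 15 → 21 → 28 → 36

Answer: 36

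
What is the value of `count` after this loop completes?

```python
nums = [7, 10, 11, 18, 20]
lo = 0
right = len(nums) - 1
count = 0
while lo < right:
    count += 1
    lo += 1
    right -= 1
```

Iterations until pointers meet (list length 5)
`count` takes the values: 0 → 1 → 2

Answer: 2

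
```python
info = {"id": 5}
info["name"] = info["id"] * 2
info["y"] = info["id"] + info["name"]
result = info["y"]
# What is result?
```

Trace:
`info = {"id": 5}` → info = {'id': 5}
`info["name"] = info["id"] * 2` → info = {'id': 5, 'name': 10}
`info["y"] = info["id"] + info["name"]` → info = {'id': 5, 'name': 10, 'y': 15}
`result = info["y"]` → result = 15
So result = 15

Answer: 15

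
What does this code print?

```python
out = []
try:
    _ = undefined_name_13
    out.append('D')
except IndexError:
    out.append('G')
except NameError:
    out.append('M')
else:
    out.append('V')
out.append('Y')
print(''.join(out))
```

Execution trace: 'M' (except NameError) → 'Y' (after the try/except). Output: MY

Answer: MY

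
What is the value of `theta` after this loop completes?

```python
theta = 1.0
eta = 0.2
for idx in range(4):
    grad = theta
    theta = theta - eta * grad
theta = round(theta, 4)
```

Gradient descent: w = 1.0 * (1 - 0.2)^4
`theta` takes the values: 1.0 → 0.8 → 0.64 → 0.512 → 0.4096

Answer: 0.4096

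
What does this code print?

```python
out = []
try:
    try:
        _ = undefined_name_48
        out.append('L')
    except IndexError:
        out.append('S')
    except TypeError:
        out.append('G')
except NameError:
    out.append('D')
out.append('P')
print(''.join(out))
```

Execution trace: 'D' (outer except NameError) → 'P' (after the try/except). Output: DP

Answer: DP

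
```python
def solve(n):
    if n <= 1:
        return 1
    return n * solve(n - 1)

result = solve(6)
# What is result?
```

solve(6) = 6 * 5 * 4 * 3 * 2 * 1 = 720

Answer: 720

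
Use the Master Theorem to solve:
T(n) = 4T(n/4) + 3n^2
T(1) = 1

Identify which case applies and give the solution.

a=4, b=4, f(n)=3n^2. log_4(4) = 1. Since c=2 > 1 and the regularity condition holds (4(n/4)^2 = (4/4^2)n^2 with 4/4^2 < 1), Case 3 applies: T(n) = Θ(f(n)) = O(n^2).

Answer: O(n^2) - Case 3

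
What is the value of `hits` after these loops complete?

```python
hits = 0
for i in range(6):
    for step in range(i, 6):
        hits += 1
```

Upper triangle: 6 + 5 + ... + 1
`hits` takes the values: 0 → 1 → 2 → 3 → 4 → 5 → 6 → 7 → 8 → 9 → 10 → 11 → 12 → 13 → 14 → 15 → 16 → 17 → 18 → 19 → 20 → 21

Answer: 21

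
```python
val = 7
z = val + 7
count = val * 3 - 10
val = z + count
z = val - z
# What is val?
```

Trace:
`val = 7` → val = 7
`z = val + 7` → z = 14
`count = val * 3 - 10` → count = 11
`val = z + count` → val = 25
`z = val - z` → z = 11
So val = 25

Answer: 25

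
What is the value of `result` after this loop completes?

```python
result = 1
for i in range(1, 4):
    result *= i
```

3! = 6
`result` takes the values: 1 → 2 → 6

Answer: 6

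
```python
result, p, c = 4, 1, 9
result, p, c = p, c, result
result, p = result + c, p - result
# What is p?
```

Trace:
`result, p, c = 4, 1, 9` → result = 4; p = 1; c = 9
`result, p, c = p, c, result` → result = 1; p = 9; c = 4
`result, p = result + c, p - result` → result = 5; p = 8
So p = 8

Answer: 8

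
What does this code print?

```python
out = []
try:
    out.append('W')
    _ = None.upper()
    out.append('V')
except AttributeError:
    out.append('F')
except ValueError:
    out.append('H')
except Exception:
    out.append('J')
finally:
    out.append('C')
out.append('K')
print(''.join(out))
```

Execution trace: 'W' (try body) → 'F' (except AttributeError) → 'C' (finally) → 'K' (after the try/except). Output: WFCK

Answer: WFCK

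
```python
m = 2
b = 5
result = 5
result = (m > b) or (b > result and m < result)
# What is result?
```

Trace:
`m = 2` → m = 2
`b = 5` → b = 5
`result = 5` → result = 5
`result = (m > b) or (b > result and m < result)` → result = False
So result = False

Answer: False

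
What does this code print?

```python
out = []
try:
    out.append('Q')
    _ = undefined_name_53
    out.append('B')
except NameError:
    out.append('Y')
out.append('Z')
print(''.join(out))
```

Execution trace: 'Q' (try body) → 'Y' (except NameError) → 'Z' (after the try/except). Output: QYZ

Answer: QYZ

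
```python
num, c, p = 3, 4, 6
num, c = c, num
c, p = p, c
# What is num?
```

Trace:
`num, c, p = 3, 4, 6` → num = 3; c = 4; p = 6
`num, c = c, num` → num = 4; c = 3
`c, p = p, c` → c = 6; p = 3
So num = 4

Answer: 4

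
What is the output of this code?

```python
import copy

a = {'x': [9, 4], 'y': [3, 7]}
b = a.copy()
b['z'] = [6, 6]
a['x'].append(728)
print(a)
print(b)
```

Key concept: shallow copy of dict with mutable values.
Step by step:
`a = {'x': [9, 4], 'y': [3, 7]}` → a = {'x': [9, 4], 'y': [3, 7]}
`b = a.copy()` → b = {'x': [9, 4], 'y': [3, 7]}
`b['z'] = [6, 6]` → b = {'x': [9, 4], 'y': [3, 7], 'z': [6, 6]}
`a['x'].append(728)` → a = {'x': [9, 4, 728], 'y': [3, 7]}; b = {'x': [9, 4, 728], 'y': [3, 7], 'z': [6, 6]}
`print(a)` → prints {'x': [9, 4, 728], 'y': [3, 7]}
`print(b)` → prints {'x': [9, 4, 728], 'y': [3, 7], 'z': [6, 6]}

Answer:
{'x': [9, 4, 728], 'y': [3, 7]}
{'x': [9, 4, 728], 'y': [3, 7], 'z': [6, 6]}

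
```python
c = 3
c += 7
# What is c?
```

Trace:
`c = 3` → c = 3
`c += 7` → c = 10
So c = 10

Answer: 10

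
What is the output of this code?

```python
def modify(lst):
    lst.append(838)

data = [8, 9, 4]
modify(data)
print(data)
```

Key concept: function modifies passed list.
Step by step:
`data = [8, 9, 4]` → data = [8, 9, 4]
`modify(data)` → data = [8, 9, 4, 838]
`print(data)` → prints [8, 9, 4, 838]

Answer: [8, 9, 4, 838]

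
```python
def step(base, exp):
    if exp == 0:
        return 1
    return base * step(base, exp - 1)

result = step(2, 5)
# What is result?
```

step(2, 5) = 2 * 2 * 2 * 2 * 2 = 32

Answer: 32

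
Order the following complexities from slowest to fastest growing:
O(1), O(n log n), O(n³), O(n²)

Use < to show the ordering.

Ordered by growth rate: O(1) < O(n log n) < O(n²) < O(n³)

Answer: O(1) < O(n log n) < O(n²) < O(n³)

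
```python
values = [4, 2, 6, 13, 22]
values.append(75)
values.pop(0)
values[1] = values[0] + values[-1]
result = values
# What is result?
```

Trace:
`values = [4, 2, 6, 13, 22]` → values = [4, 2, 6, 13, 22]
`values.append(75)` → values = [4, 2, 6, 13, 22, 75]
`values.pop(0)` → values = [2, 6, 13, 22, 75]
`values[1] = values[0] + values[-1]` → values = [2, 77, 13, 22, 75]
`result = values` → result = [2, 77, 13, 22, 75]
So result = [2, 77, 13, 22, 75]

Answer: [2, 77, 13, 22, 75]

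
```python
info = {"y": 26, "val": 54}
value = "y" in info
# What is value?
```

Trace:
`info = {"y": 26, "val": 54}` → info = {'y': 26, 'val': 54}
`value = "y" in info` → value = True
So value = True

Answer: True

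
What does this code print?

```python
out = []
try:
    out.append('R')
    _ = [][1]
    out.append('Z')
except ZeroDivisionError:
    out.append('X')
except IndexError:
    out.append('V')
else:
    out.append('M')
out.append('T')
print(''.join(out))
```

Execution trace: 'R' (try body) → 'V' (except IndexError) → 'T' (after the try/except). Output: RVT

Answer: RVT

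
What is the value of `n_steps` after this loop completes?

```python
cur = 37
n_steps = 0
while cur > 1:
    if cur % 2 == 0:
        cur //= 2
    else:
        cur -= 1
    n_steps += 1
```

Steps to reduce 37 to 1
`n_steps` takes the values: 0 → 1 → 2 → 3 → 4 → 5 → 6 → 7

Answer: 7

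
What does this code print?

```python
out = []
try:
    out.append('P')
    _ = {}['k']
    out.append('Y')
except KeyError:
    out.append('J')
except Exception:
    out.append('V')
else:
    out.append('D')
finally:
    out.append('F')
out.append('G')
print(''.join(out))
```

Execution trace: 'P' (try body) → 'J' (except KeyError) → 'F' (finally) → 'G' (after the try/except). Output: PJFG

Answer: PJFG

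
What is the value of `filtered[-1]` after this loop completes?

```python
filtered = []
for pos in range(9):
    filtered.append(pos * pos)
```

Last element of squares 0 to 8
`filtered` takes the values: [] → [0] → [0, 1] → [0, 1, 4] → [0, 1, 4, 9] → [0, 1, 4, 9, 16] → [0, 1, 4, 9, 16, 25] → [0, 1, 4, 9, 16, 25, 36] → [0, 1, 4, 9, 16, 25, 36, 49] → [0, 1, 4, 9, 16, 25, 36, 49, 64]
So `filtered[-1]` = 64

Answer: 64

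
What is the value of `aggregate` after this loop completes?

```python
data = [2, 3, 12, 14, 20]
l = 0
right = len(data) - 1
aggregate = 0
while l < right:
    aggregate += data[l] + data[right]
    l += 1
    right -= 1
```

Sum of pairs from ends
`aggregate` takes the values: 0 → 22 → 39

Answer: 39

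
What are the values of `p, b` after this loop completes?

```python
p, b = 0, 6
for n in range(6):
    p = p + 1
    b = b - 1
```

p goes 0→6, b goes 6→0
`p, b` takes the values: (0, 6) → (1, 6) → (1, 5) → (2, 5) → (2, 4) → (3, 4) → (3, 3) → (4, 3) → (4, 2) → (5, 2) → (5, 1) → (6, 1) → (6, 0)

Answer: 6, 0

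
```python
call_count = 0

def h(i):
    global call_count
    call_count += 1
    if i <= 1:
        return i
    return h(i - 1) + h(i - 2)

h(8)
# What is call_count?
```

Calls(i) = 1 + Calls(i-1) + Calls(i-2); Calls(0)=Calls(1)=1. For i=8 this gives 67.

Answer: 67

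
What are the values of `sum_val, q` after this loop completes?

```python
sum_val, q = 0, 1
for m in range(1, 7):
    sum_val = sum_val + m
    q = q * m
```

Sum and factorial of 1 to 6
`sum_val, q` takes the values: (0, 1) → (1, 1) → (3, 1) → (3, 2) → (6, 2) → (6, 6) → (10, 6) → (10, 24) → (15, 24) → (15, 120) → (21, 120) → (21, 720)

Answer: 21, 720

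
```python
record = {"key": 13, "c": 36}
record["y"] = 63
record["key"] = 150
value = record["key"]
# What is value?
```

Trace:
`record = {"key": 13, "c": 36}` → record = {'key': 13, 'c': 36}
`record["y"] = 63` → record = {'key': 13, 'c': 36, 'y': 63}
`record["key"] = 150` → record = {'key': 150, 'c': 36, 'y': 63}
`value = record["key"]` → value = 150
So value = 150

Answer: 150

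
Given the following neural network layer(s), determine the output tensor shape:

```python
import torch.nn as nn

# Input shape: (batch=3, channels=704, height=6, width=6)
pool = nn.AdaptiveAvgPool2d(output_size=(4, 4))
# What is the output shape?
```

Input: (3, 704, 6, 6) -> Output: (3, 704, 4, 4)

Answer: (3, 704, 4, 4)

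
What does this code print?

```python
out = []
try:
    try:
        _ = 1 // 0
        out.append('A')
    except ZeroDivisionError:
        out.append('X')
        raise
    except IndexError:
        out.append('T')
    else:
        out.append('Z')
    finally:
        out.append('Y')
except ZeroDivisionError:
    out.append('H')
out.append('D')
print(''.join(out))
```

Execution trace: 'X' (except ZeroDivisionError) → 'Y' (finally) → 'H' (outer except ZeroDivisionError) → 'D' (after the try/except). Output: XYHD

Answer: XYHD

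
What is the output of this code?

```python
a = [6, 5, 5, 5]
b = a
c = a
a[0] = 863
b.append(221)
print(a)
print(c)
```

Key concept: multiple aliases.
Step by step:
`a = [6, 5, 5, 5]` → a = [6, 5, 5, 5]
`b = a` → b = [6, 5, 5, 5] (same object as a)
`c = a` → c = [6, 5, 5, 5] (same object as a, b)
`a[0] = 863` → a = [863, 5, 5, 5] (same object as b, c); b = [863, 5, 5, 5] (same object as a, c); c = [863, 5, 5, 5] (same object as a, b)
`b.append(221)` → a = [863, 5, 5, 5, 221] (same object as b, c); b = [863, 5, 5, 5, 221] (same object as a, c); c = [863, 5, 5, 5, 221] (same object as a, b)
`print(a)` → prints [863, 5, 5, 5, 221]
`print(c)` → prints [863, 5, 5, 5, 221]

Answer:
[863, 5, 5, 5, 221]
[863, 5, 5, 5, 221]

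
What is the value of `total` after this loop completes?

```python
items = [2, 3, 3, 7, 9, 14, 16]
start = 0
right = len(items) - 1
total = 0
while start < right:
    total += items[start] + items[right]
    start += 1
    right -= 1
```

Sum of pairs from ends
`total` takes the values: 0 → 18 → 35 → 47

Answer: 47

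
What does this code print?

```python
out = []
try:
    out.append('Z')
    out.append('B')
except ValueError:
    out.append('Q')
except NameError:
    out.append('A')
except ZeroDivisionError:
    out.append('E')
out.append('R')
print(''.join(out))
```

Execution trace: 'Z' (try body) → 'B' (try body, no exception) → 'R' (after the try/except). Output: ZBR

Answer: ZBR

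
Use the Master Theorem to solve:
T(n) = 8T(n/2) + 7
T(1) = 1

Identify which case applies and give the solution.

a=8, b=2, f(n)=7. log_2(8) = 3. Since c=0 < 3, Case 1 applies: T(n) = Θ(n^log_b(a)) = O(n^3).

Answer: O(n^3) - Case 1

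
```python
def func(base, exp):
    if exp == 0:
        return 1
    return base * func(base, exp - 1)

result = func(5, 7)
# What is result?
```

func(5, 7) = 5 * 5 * 5 * 5 * 5 * 5 * 5 = 78125

Answer: 78125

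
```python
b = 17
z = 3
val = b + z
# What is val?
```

Trace:
`b = 17` → b = 17
`z = 3` → z = 3
`val = b + z` → val = 20
So val = 20

Answer: 20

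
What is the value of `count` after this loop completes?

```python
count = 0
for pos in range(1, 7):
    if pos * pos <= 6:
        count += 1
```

Count numbers where pos² ≤ 6
`count` takes the values: 0 → 1 → 2

Answer: 2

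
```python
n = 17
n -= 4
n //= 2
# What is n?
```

Trace:
`n = 17` → n = 17
`n -= 4` → n = 13
`n //= 2` → n = 6
So n = 6

Answer: 6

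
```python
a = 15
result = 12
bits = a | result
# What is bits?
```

Trace:
`a = 15` → a = 15
`result = 12` → result = 12
`bits = a | result` → bits = 15
So bits = 15

Answer: 15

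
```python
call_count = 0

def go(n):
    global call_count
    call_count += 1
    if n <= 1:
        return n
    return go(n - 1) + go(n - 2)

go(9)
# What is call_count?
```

Calls(n) = 1 + Calls(n-1) + Calls(n-2); Calls(0)=Calls(1)=1. For n=9 this gives 109.

Answer: 109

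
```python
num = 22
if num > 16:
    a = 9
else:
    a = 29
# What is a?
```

Trace:
`num = 22` → num = 22
`if num > 16: ...` → num > 16 is True → a = 9
So a = 9

Answer: 9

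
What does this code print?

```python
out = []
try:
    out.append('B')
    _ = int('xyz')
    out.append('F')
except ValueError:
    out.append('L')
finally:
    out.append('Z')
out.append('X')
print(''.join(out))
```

Execution trace: 'B' (try body) → 'L' (except ValueError) → 'Z' (finally) → 'X' (after the try/except). Output: BLZX

Answer: BLZX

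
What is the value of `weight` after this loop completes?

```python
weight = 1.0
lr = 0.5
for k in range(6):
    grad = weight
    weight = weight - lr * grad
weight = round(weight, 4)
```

Gradient descent: w = 1.0 * (1 - 0.5)^6
`weight` takes the values: 1.0 → 0.5 → 0.25 → 0.125 → 0.0625 → 0.03125 → 0.015625 → 0.0156

Answer: 0.0156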